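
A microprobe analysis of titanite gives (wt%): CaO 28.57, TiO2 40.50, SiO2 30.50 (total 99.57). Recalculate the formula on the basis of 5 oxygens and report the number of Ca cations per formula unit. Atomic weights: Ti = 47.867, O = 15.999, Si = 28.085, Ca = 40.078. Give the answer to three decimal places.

1.003 Ca apfu

CaO: 28.57/56.077 = 0.50948 mol → 0.50948 mol Ca, 0.50948 mol O.
TiO2: 40.50/79.865 = 0.50711 mol → 0.50711 mol Ti, 1.01422 mol O.
SiO2: 30.50/60.083 = 0.50763 mol → 0.50763 mol Si, 1.01526 mol O.
Total oxygen = 2.53896 mol. Normalization factor = 5/2.53896 = 1.96931.
Ca per 5 O = 0.50948 × 1.96931 = 1.003.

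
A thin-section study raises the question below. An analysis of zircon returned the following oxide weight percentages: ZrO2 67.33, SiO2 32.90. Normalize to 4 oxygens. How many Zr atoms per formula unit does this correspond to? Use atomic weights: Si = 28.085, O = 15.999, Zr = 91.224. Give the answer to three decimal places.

67.33 wt% ZrO2 ÷ 123.222 g/mol = 0.54641 mol, giving 0.54641 Zr and 1.09282 O.
32.90 wt% SiO2 ÷ 60.083 g/mol = 0.54758 mol, giving 0.54758 Si and 1.09516 O.
Oxygen sums to 2.18798; scaling by 4/2.18798 = 1.82817 puts the formula on 4 O.
Zr: 0.54641 × 1.82817 = 0.999 atoms per formula unit.

0.999 Zr apfu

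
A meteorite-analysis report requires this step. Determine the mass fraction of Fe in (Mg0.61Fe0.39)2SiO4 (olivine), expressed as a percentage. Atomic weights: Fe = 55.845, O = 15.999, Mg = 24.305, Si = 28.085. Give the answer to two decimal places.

26.35 mass %

Formula mass = 1.22*24.305 + 0.78*55.845 + 1*28.085 + 4*15.999 = 165.292 g/mol, of which 43.559 g is Fe.
So Fe makes up 43.559/165.292 = 0.2635 of the mass, i.e. 26.35%.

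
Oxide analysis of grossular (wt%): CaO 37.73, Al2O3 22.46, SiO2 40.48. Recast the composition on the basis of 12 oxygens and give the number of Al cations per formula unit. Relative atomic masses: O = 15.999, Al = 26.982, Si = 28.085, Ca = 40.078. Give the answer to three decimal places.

1.972 Al apfu

37.73 wt% CaO ÷ 56.077 g/mol = 0.67282 mol, giving 0.67282 Ca and 0.67282 O.
22.46 wt% Al2O3 ÷ 101.961 g/mol = 0.22028 mol, giving 0.44056 Al and 0.66084 O.
40.48 wt% SiO2 ÷ 60.083 g/mol = 0.67373 mol, giving 0.67373 Si and 1.34746 O.
Oxygen sums to 2.68112; scaling by 12/2.68112 = 4.47574 puts the formula on 12 O.
Al: 0.44056 × 4.47574 = 1.972 atoms per formula unit.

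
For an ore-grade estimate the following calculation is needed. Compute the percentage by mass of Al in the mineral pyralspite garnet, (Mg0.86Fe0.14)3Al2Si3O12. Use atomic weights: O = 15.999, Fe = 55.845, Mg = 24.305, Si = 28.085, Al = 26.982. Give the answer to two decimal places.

12.96 mass %

Formula mass = 2.58·24.305 + 0.42·55.845 + 2·26.982 + 3·28.085 + 12·15.999 = 416.369 g/mol, of which 53.964 g is Al.
So Al makes up 53.964/416.369 = 0.1296 of the mass, i.e. 12.96%.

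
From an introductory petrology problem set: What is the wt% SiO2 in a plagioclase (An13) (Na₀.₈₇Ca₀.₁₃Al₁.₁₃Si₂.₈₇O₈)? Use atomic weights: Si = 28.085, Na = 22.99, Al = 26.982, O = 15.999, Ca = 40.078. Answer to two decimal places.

Molar mass of Na₀.₈₇Ca₀.₁₃Al₁.₁₃Si₂.₈₇O₈ = 0.87*22.99 + 0.13*40.078 + 1.13*26.982 + 2.87*28.085 + 8*15.999 = 264.297 g/mol.
Each formula unit contains 2.87 Si, equivalent to 2.87/1 = 2.8700 mol SiO2.
M(SiO2) = 1×28.085 + 2×15.999 = 60.083 g/mol.
Mass of SiO2 per formula unit = 2.8700 × 60.083 = 172.438 g.
SiO2 wt% = 172.438 / 264.297 × 100 = 65.24%.

65.24 wt%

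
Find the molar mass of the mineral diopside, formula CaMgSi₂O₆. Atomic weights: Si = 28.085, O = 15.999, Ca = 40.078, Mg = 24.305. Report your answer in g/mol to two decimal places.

216.55 g/mol

The formula mass is the sum 1×40.078 + 1×24.305 + 2×28.085 + 6×15.999.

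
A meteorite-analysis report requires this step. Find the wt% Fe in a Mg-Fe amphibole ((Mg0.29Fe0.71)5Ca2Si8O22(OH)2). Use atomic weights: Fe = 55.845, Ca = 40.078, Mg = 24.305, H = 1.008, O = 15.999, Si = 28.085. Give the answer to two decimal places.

Molar mass of (Mg0.29Fe0.71)5Ca2Si8O22(OH)2: 1.45*24.305 + 3.55*55.845 + 2*40.078 + 8*28.085 + 24*15.999 + 2*1.008 = 924.320 g/mol.
Mass of Fe per formula unit: 3.55 × 55.845 = 198.250 g.
Weight fraction Fe = 198.250 / 924.320 = 0.2145.

21.45 wt%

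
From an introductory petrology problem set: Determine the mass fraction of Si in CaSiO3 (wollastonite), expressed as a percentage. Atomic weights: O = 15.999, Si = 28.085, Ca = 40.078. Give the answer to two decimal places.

24.18 weight percent

Formula mass = 1*40.078 + 1*28.085 + 3*15.999 = 116.160 g/mol, of which 28.085 g is Si.
So Si makes up 28.085/116.160 = 0.2418 of the mass, i.e. 24.18%.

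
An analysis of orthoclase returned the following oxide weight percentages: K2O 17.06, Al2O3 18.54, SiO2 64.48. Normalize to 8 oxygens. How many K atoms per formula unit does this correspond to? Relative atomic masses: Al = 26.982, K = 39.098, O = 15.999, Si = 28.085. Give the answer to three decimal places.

K2O: 17.06/94.195 = 0.18111 mol → 0.36222 mol K, 0.18111 mol O.
Al2O3: 18.54/101.961 = 0.18183 mol → 0.36366 mol Al, 0.54549 mol O.
SiO2: 64.48/60.083 = 1.07318 mol → 1.07318 mol Si, 2.14636 mol O.
Total oxygen = 2.87296 mol. Normalization factor = 8/2.87296 = 2.78458.
K per 8 O = 0.36222 × 2.78458 = 1.009.

1.009 K apfu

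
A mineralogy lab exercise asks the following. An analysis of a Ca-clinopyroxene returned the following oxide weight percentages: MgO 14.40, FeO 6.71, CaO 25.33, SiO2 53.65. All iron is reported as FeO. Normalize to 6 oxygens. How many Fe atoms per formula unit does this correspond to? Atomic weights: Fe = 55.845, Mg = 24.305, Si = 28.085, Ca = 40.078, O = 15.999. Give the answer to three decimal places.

MgO (M=40.304): mol = 0.35728; Mg = 0.35728, O = 0.35728.
FeO (M=71.844): mol = 0.09340; Fe = 0.09340, O = 0.09340.
CaO (M=56.077): mol = 0.45170; Ca = 0.45170, O = 0.45170.
SiO2 (M=60.083): mol = 0.89293; Si = 0.89293, O = 1.78586.
ΣO = 2.68824; factor = 6/ΣO = 2.23194.
Fe apfu = 0.09340 × 2.23194 = 0.208.

0.208 Fe apfu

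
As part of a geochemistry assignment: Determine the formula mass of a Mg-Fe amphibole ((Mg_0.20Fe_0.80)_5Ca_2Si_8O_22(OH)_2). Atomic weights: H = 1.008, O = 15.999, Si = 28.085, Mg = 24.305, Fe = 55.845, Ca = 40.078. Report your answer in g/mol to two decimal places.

Mg: 1 × 24.305 = 24.3050
Fe: 4 × 55.845 = 223.3800
Ca: 2 × 40.078 = 80.1560
Si: 8 × 28.085 = 224.6800
O: 24 × 15.999 = 383.9760
H: 2 × 1.008 = 2.0160
Summing the contributions gives the formula mass.

938.51 g/mol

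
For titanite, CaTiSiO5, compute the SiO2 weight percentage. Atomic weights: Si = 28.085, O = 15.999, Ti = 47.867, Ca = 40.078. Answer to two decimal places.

Molar mass of CaTiSiO5 = 1·40.078 + 1·47.867 + 1·28.085 + 5·15.999 = 196.025 g/mol.
Each formula unit contains 1 Si, equivalent to 1/1 = 1.0000 mol SiO2.
M(SiO2) = 1×28.085 + 2×15.999 = 60.083 g/mol.
Mass of SiO2 per formula unit = 1.0000 × 60.083 = 60.083 g.
SiO2 wt% = 60.083 / 196.025 × 100 = 30.65%.

30.65 wt%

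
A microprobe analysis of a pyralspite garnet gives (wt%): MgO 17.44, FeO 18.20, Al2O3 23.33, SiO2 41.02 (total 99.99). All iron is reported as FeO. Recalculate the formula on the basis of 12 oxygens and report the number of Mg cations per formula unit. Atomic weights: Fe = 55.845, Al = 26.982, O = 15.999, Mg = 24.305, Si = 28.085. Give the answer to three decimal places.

MgO (M=40.304): mol = 0.43271; Mg = 0.43271, O = 0.43271.
FeO (M=71.844): mol = 0.25333; Fe = 0.25333, O = 0.25333.
Al2O3 (M=101.961): mol = 0.22881; Al = 0.45762, O = 0.68643.
SiO2 (M=60.083): mol = 0.68272; Si = 0.68272, O = 1.36544.
ΣO = 2.73791; factor = 12/ΣO = 4.38291.
Mg apfu = 0.43271 × 4.38291 = 1.897.

1.897 Mg apfu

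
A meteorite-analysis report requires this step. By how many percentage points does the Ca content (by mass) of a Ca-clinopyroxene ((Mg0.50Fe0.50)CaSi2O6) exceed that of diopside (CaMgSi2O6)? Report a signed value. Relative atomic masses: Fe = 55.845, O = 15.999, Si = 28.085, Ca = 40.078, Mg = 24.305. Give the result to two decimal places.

Ca in (Mg0.50Fe0.50)CaSi2O6: molar mass 232.317 g/mol; 1×40.078 = 40.078 g → 17.25 wt%.
Ca in CaMgSi2O6: molar mass 216.547 g/mol; 1×40.078 = 40.078 g → 18.51 wt%.
Difference = 17.25 − 18.51 = -1.26 percentage points.

-1.26 percentage points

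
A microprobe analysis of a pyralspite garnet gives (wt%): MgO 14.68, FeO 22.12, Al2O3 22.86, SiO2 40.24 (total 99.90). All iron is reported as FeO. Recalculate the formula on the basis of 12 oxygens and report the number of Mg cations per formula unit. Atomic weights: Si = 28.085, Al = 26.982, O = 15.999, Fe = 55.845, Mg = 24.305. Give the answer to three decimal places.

14.68 wt% MgO ÷ 40.304 g/mol = 0.36423 mol, giving 0.36423 Mg and 0.36423 O.
22.12 wt% FeO ÷ 71.844 g/mol = 0.30789 mol, giving 0.30789 Fe and 0.30789 O.
22.86 wt% Al2O3 ÷ 101.961 g/mol = 0.22420 mol, giving 0.44840 Al and 0.67260 O.
40.24 wt% SiO2 ÷ 60.083 g/mol = 0.66974 mol, giving 0.66974 Si and 1.33948 O.
Oxygen sums to 2.68420; scaling by 12/2.68420 = 4.47061 puts the formula on 12 O.
Mg: 0.36423 × 4.47061 = 1.628 atoms per formula unit.

1.628 Mg apfu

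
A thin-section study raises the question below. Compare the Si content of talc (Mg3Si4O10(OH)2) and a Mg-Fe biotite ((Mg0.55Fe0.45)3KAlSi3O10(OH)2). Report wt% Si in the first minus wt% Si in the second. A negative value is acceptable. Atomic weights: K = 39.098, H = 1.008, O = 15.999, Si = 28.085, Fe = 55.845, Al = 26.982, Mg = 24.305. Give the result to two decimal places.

11.30 percentage points

M(Mg3Si4O10(OH)2) = 379.259 g/mol, so wt% Si = 112.340/379.259 × 100 = 29.62%.
M((Mg0.55Fe0.45)3KAlSi3O10(OH)2) = 459.833 g/mol, so wt% Si = 84.255/459.833 × 100 = 18.32%.
29.62 − 18.32 = 11.30 pp.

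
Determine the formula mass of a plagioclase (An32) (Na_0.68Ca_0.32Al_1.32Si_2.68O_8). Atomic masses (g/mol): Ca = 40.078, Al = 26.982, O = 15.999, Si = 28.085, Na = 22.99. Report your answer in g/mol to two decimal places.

267.33 g/mol

The formula mass is the sum 0.68×22.99 + 0.32×40.078 + 1.32×26.982 + 2.68×28.085 + 8×15.999.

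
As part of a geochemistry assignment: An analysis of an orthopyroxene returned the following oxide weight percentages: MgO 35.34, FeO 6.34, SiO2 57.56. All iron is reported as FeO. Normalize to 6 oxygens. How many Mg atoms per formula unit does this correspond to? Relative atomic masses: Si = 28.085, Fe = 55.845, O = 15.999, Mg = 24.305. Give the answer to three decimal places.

MgO: 35.34/40.304 = 0.87684 mol → 0.87684 mol Mg, 0.87684 mol O.
FeO: 6.34/71.844 = 0.08825 mol → 0.08825 mol Fe, 0.08825 mol O.
SiO2: 57.56/60.083 = 0.95801 mol → 0.95801 mol Si, 1.91602 mol O.
Total oxygen = 2.88111 mol. Normalization factor = 6/2.88111 = 2.08253.
Mg per 6 O = 0.87684 × 2.08253 = 1.826.

1.826 Mg apfu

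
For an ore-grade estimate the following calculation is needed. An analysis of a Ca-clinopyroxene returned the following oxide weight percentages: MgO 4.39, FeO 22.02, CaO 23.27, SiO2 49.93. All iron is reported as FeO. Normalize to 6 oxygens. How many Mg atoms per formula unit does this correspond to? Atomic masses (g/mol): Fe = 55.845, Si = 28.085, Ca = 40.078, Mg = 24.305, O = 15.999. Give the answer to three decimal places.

0.262 Mg apfu

MgO (M=40.304): mol = 0.10892; Mg = 0.10892, O = 0.10892.
FeO (M=71.844): mol = 0.30650; Fe = 0.30650, O = 0.30650.
CaO (M=56.077): mol = 0.41497; Ca = 0.41497, O = 0.41497.
SiO2 (M=60.083): mol = 0.83102; Si = 0.83102, O = 1.66204.
ΣO = 2.49243; factor = 6/ΣO = 2.40729.
Mg apfu = 0.10892 × 2.40729 = 0.262.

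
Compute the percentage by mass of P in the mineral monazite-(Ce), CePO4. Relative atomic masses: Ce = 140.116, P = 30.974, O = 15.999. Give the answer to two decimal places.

Formula mass = 1*140.116 + 1*30.974 + 4*15.999 = 235.086 g/mol, of which 30.974 g is P.
So P makes up 30.974/235.086 = 0.1318 of the mass, i.e. 13.18%.

13.18 wt%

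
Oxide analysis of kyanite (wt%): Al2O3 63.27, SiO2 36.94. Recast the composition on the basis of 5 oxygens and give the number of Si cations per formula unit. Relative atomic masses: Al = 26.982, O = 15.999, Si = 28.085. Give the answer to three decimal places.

Al2O3: 63.27/101.961 = 0.62053 mol → 1.24106 mol Al, 1.86159 mol O.
SiO2: 36.94/60.083 = 0.61482 mol → 0.61482 mol Si, 1.22964 mol O.
Total oxygen = 3.09123 mol. Normalization factor = 5/3.09123 = 1.61748.
Si per 5 O = 0.61482 × 1.61748 = 0.994.

0.994 Si apfu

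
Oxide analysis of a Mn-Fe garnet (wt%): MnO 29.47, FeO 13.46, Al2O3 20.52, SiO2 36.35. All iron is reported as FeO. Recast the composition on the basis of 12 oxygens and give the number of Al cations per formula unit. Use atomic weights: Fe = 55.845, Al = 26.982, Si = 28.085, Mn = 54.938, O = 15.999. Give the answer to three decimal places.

1.999 Al apfu

29.47 wt% MnO ÷ 70.937 g/mol = 0.41544 mol, giving 0.41544 Mn and 0.41544 O.
13.46 wt% FeO ÷ 71.844 g/mol = 0.18735 mol, giving 0.18735 Fe and 0.18735 O.
20.52 wt% Al2O3 ÷ 101.961 g/mol = 0.20125 mol, giving 0.40250 Al and 0.60375 O.
36.35 wt% SiO2 ÷ 60.083 g/mol = 0.60500 mol, giving 0.60500 Si and 1.21000 O.
Oxygen sums to 2.41654; scaling by 12/2.41654 = 4.96578 puts the formula on 12 O.
Al: 0.40250 × 4.96578 = 1.999 atoms per formula unit.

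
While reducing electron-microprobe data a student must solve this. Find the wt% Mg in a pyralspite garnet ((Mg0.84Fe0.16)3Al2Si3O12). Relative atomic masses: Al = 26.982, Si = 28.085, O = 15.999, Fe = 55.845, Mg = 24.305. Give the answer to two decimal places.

14.64 weight percent

Molar mass of (Mg0.84Fe0.16)3Al2Si3O12: 2.52×24.305 + 0.48×55.845 + 2×26.982 + 3×28.085 + 12×15.999 = 418.261 g/mol.
Mass of Mg per formula unit: 2.52 × 24.305 = 61.249 g.
Weight fraction Mg = 61.249 / 418.261 = 0.1464.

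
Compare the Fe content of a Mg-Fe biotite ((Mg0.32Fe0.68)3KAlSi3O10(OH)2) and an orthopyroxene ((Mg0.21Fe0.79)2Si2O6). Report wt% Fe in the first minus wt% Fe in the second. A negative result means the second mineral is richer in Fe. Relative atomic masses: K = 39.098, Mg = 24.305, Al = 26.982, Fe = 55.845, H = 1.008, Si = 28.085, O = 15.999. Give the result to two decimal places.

-11.55 percentage points

M((Mg0.32Fe0.68)3KAlSi3O10(OH)2) = 481.596 g/mol, so wt% Fe = 113.924/481.596 × 100 = 23.66%.
M((Mg0.21Fe0.79)2Si2O6) = 250.607 g/mol, so wt% Fe = 88.235/250.607 × 100 = 35.21%.
23.66 − 35.21 = -11.55 pp.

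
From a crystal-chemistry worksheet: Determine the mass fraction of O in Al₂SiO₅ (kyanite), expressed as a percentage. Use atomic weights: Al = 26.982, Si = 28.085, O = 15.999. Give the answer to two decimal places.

49.37 mass %

Molar mass of Al₂SiO₅: 2·26.982 + 1·28.085 + 5·15.999 = 162.044 g/mol.
Mass of O per formula unit: 5 × 15.999 = 79.995 g.
Weight fraction O = 79.995 / 162.044 = 0.4937.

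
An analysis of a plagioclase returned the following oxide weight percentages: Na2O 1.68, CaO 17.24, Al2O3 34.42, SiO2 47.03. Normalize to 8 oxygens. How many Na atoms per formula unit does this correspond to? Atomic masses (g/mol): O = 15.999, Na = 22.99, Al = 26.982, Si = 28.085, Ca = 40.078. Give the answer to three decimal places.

0.149 Na apfu

Na2O (M=61.979): mol = 0.02711; Na = 0.05422, O = 0.02711.
CaO (M=56.077): mol = 0.30743; Ca = 0.30743, O = 0.30743.
Al2O3 (M=101.961): mol = 0.33758; Al = 0.67516, O = 1.01274.
SiO2 (M=60.083): mol = 0.78275; Si = 0.78275, O = 1.56550.
ΣO = 2.91278; factor = 8/ΣO = 2.74652.
Na apfu = 0.05422 × 2.74652 = 0.149.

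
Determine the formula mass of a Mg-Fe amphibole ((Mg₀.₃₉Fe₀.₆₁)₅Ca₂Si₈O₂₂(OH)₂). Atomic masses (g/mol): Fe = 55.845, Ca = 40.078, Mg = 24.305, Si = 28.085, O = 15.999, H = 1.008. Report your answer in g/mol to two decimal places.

908.55 g/mol

The formula mass is the sum 1.95(24.305) + 3.05(55.845) + 2(40.078) + 8(28.085) + 24(15.999) + 2(1.008).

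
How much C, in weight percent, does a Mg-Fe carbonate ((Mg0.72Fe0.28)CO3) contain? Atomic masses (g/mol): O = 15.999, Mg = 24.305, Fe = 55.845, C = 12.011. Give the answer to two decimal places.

12.90 weight percent

M((Mg0.72Fe0.28)CO3) = 93.144 g/mol.
C contributes 1 × 12.011 = 12.011 g per mole.
12.011/93.144 = 0.1290 → 12.90%.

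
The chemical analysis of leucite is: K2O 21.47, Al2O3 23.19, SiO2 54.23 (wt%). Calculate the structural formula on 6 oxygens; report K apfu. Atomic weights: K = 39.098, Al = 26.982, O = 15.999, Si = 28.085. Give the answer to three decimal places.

K2O (M=94.195): mol = 0.22793; K = 0.45586, O = 0.22793.
Al2O3 (M=101.961): mol = 0.22744; Al = 0.45488, O = 0.68232.
SiO2 (M=60.083): mol = 0.90258; Si = 0.90258, O = 1.80516.
ΣO = 2.71541; factor = 6/ΣO = 2.20961.
K apfu = 0.45586 × 2.20961 = 1.007.

1.007 K apfu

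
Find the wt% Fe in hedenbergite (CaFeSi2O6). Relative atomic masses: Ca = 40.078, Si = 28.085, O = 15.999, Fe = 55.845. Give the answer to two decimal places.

M(CaFeSi2O6) = 248.087 g/mol.
Fe contributes 1 × 55.845 = 55.845 g per mole.
55.845/248.087 = 0.2251 → 22.51%.

22.51 mass %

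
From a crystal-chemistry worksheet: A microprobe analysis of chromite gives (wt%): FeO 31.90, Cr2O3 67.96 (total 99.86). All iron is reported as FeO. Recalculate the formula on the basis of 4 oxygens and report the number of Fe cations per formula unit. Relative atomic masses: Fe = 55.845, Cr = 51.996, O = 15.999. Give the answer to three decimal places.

0.995 Fe apfu

FeO (M=71.844): mol = 0.44402; Fe = 0.44402, O = 0.44402.
Cr2O3 (M=151.989): mol = 0.44714; Cr = 0.89428, O = 1.34142.
ΣO = 1.78544; factor = 4/ΣO = 2.24034.
Fe apfu = 0.44402 × 2.24034 = 0.995.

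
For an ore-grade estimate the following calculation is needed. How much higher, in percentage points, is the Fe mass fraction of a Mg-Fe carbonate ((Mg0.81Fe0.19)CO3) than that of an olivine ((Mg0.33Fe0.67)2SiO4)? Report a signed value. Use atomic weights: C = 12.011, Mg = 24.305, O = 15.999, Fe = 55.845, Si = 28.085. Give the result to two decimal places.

-29.15 percentage points

First mineral: 10.611 g Fe in 90.306 g formula = 11.75 wt% Fe.
Second mineral: 74.832 g Fe in 182.955 g formula = 40.90 wt% Fe.
11.75% − 40.90% gives a difference of -29.15 percentage points.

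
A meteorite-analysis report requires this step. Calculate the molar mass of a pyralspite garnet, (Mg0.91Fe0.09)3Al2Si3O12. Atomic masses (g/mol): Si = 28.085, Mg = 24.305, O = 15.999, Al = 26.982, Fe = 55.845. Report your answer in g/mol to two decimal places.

The formula mass is the sum 2.73(24.305) + 0.27(55.845) + 2(26.982) + 3(28.085) + 12(15.999).

411.64 g/mol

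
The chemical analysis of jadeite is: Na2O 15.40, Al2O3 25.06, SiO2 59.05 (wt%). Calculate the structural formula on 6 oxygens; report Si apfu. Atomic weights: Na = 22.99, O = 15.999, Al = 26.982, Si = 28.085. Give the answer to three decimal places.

1.998 Si apfu

15.40 wt% Na2O ÷ 61.979 g/mol = 0.24847 mol, giving 0.49694 Na and 0.24847 O.
25.06 wt% Al2O3 ÷ 101.961 g/mol = 0.24578 mol, giving 0.49156 Al and 0.73734 O.
59.05 wt% SiO2 ÷ 60.083 g/mol = 0.98281 mol, giving 0.98281 Si and 1.96562 O.
Oxygen sums to 2.95143; scaling by 6/2.95143 = 2.03291 puts the formula on 6 O.
Si: 0.98281 × 2.03291 = 1.998 atoms per formula unit.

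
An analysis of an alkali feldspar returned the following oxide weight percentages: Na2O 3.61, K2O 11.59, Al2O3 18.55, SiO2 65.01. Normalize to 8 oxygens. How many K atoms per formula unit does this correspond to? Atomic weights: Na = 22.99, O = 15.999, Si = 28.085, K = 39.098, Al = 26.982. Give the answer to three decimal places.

0.681 K apfu

3.61 wt% Na2O ÷ 61.979 g/mol = 0.05825 mol, giving 0.11650 Na and 0.05825 O.
11.59 wt% K2O ÷ 94.195 g/mol = 0.12304 mol, giving 0.24608 K and 0.12304 O.
18.55 wt% Al2O3 ÷ 101.961 g/mol = 0.18193 mol, giving 0.36386 Al and 0.54579 O.
65.01 wt% SiO2 ÷ 60.083 g/mol = 1.08200 mol, giving 1.08200 Si and 2.16400 O.
Oxygen sums to 2.89108; scaling by 8/2.89108 = 2.76713 puts the formula on 8 O.
K: 0.24608 × 2.76713 = 0.681 atoms per formula unit.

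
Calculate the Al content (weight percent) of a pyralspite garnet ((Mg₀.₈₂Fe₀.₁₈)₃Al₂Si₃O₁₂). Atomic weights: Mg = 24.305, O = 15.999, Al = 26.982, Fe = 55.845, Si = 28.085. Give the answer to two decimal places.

M((Mg₀.₈₂Fe₀.₁₈)₃Al₂Si₃O₁₂) = 420.154 g/mol.
Al contributes 2 × 26.982 = 53.964 g per mole.
53.964/420.154 = 0.1284 → 12.84%.

12.84 weight percent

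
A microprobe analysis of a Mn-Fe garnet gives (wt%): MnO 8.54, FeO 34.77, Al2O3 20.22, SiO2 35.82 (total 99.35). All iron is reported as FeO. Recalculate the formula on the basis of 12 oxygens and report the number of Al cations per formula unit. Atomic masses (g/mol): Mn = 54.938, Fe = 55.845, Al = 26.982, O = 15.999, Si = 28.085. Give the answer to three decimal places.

1.990 Al apfu

MnO: 8.54/70.937 = 0.12039 mol → 0.12039 mol Mn, 0.12039 mol O.
FeO: 34.77/71.844 = 0.48397 mol → 0.48397 mol Fe, 0.48397 mol O.
Al2O3: 20.22/101.961 = 0.19831 mol → 0.39662 mol Al, 0.59493 mol O.
SiO2: 35.82/60.083 = 0.59618 mol → 0.59618 mol Si, 1.19236 mol O.
Total oxygen = 2.39165 mol. Normalization factor = 12/2.39165 = 5.01746.
Al per 12 O = 0.39662 × 5.01746 = 1.990.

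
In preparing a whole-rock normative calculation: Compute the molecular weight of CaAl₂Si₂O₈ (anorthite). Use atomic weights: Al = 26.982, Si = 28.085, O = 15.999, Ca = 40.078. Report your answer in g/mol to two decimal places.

M = 1*40.078 + 2*26.982 + 2*28.085 + 8*15.999

278.20 g/mol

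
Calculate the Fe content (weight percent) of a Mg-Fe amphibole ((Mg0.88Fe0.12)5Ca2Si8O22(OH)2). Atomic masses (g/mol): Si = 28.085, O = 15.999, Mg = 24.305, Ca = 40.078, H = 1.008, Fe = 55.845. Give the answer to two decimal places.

Formula mass = 4.40·24.305 + 0.60·55.845 + 2·40.078 + 8·28.085 + 24·15.999 + 2·1.008 = 831.277 g/mol, of which 33.507 g is Fe.
So Fe makes up 33.507/831.277 = 0.0403 of the mass, i.e. 4.03%.

4.03 weight percent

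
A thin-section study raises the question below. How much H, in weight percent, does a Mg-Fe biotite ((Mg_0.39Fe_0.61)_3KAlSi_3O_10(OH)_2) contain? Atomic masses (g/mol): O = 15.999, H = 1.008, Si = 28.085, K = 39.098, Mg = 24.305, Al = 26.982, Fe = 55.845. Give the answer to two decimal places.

0.42 weight percent

Formula mass = 1.17·24.305 + 1.83·55.845 + 1·39.098 + 1·26.982 + 3·28.085 + 12·15.999 + 2·1.008 = 474.972 g/mol, of which 2.016 g is H.
So H makes up 2.016/474.972 = 0.0042 of the mass, i.e. 0.42%.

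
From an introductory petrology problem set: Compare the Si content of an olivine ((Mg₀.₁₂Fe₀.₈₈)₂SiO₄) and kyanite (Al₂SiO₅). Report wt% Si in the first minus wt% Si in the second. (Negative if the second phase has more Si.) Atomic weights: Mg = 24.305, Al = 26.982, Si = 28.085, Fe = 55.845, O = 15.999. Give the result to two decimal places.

Si in (Mg₀.₁₂Fe₀.₈₈)₂SiO₄: molar mass 196.201 g/mol; 1×28.085 = 28.085 g → 14.31 wt%.
Si in Al₂SiO₅: molar mass 162.044 g/mol; 1×28.085 = 28.085 g → 17.33 wt%.
Difference = 14.31 − 17.33 = -3.02 percentage points.

-3.02 percentage points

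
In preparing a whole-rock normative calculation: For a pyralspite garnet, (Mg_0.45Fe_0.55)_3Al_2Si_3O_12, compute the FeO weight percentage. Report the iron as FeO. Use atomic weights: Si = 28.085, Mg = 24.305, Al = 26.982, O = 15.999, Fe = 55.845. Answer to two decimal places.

Formula mass = 455.163 g/mol.
1.65 Fe → 1.6500 mol FeO per formula unit; M(FeO) = 71.844, so FeO mass = 118.543 g.
118.543/455.163 × 100 = 26.04 wt%.

26.04 wt%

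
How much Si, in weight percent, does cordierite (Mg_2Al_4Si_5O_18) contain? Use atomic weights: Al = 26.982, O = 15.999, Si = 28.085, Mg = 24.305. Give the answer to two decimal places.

M(Mg_2Al_4Si_5O_18) = 584.945 g/mol.
Si contributes 5 × 28.085 = 140.425 g per mole.
140.425/584.945 = 0.2401 → 24.01%.

24.01 weight percent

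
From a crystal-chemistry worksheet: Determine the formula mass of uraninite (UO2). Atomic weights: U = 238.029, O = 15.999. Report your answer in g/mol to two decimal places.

M = 1·238.029 + 2·15.999

270.03 g/mol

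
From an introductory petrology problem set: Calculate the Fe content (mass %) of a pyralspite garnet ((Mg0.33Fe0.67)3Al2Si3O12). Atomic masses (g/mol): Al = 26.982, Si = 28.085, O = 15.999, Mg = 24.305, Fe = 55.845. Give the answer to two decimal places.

M((Mg0.33Fe0.67)3Al2Si3O12) = 466.517 g/mol.
Fe contributes 2.01 × 55.845 = 112.248 g per mole.
112.248/466.517 = 0.2406 → 24.06%.

24.06 mass %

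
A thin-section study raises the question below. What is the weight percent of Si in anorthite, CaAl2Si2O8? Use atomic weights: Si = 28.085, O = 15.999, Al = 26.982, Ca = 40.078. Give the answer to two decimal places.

Molar mass of CaAl2Si2O8: 1*40.078 + 2*26.982 + 2*28.085 + 8*15.999 = 278.204 g/mol.
Mass of Si per formula unit: 2 × 28.085 = 56.170 g.
Weight fraction Si = 56.170 / 278.204 = 0.2019.

20.19 wt%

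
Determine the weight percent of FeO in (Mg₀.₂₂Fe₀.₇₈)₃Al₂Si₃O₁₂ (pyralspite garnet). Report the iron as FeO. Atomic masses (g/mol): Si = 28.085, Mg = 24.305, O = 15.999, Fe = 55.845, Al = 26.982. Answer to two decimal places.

Formula mass = 476.926 g/mol.
2.34 Fe → 2.3400 mol FeO per formula unit; M(FeO) = 71.844, so FeO mass = 168.115 g.
168.115/476.926 × 100 = 35.25 wt%.

35.25 wt%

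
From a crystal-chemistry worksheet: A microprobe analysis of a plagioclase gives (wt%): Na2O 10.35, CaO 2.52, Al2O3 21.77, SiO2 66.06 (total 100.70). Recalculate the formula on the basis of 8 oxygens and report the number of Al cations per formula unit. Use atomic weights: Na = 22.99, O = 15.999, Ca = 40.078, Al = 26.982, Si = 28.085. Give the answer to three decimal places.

10.35 wt% Na2O ÷ 61.979 g/mol = 0.16699 mol, giving 0.33398 Na and 0.16699 O.
2.52 wt% CaO ÷ 56.077 g/mol = 0.04494 mol, giving 0.04494 Ca and 0.04494 O.
21.77 wt% Al2O3 ÷ 101.961 g/mol = 0.21351 mol, giving 0.42702 Al and 0.64053 O.
66.06 wt% SiO2 ÷ 60.083 g/mol = 1.09948 mol, giving 1.09948 Si and 2.19896 O.
Oxygen sums to 3.05142; scaling by 8/3.05142 = 2.62173 puts the formula on 8 O.
Al: 0.42702 × 2.62173 = 1.120 atoms per formula unit.

1.120 Al apfu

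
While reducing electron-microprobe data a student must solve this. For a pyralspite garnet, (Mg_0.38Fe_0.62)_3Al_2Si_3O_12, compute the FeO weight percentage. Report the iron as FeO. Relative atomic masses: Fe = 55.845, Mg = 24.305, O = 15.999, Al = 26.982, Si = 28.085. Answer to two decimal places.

M((Mg_0.38Fe_0.62)_3Al_2Si_3O_12) = 461.786 g/mol; M(FeO) = 71.844 g/mol.
Moles FeO per formula unit = 1.86 Fe ÷ 1 = 1.8600.
FeO fraction = (1.8600 × 71.844) / 461.786 = 133.630/461.786 = 0.2894.

28.94 wt%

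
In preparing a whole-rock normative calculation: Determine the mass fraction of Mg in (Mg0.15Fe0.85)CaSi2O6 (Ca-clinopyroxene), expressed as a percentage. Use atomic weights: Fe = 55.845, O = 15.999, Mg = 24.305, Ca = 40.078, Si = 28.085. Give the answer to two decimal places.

1.50 mass %

M((Mg0.15Fe0.85)CaSi2O6) = 243.356 g/mol.
Mg contributes 0.15 × 24.305 = 3.646 g per mole.
3.646/243.356 = 0.0150 → 1.50%.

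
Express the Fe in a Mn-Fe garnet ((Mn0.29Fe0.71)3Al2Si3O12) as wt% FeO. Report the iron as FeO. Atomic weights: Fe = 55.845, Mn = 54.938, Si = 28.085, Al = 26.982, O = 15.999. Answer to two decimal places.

30.79 wt%

Molar mass of (Mn0.29Fe0.71)3Al2Si3O12 = 0.87×54.938 + 2.13×55.845 + 2×26.982 + 3×28.085 + 12×15.999 = 496.953 g/mol.
Each formula unit contains 2.13 Fe, equivalent to 2.13/1 = 2.1300 mol FeO.
M(FeO) = 1×55.845 + 1×15.999 = 71.844 g/mol.
Mass of FeO per formula unit = 2.1300 × 71.844 = 153.028 g.
FeO wt% = 153.028 / 496.953 × 100 = 30.79%.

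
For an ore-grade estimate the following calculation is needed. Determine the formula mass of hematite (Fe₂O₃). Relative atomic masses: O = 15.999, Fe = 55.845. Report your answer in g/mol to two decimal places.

Fe: 2 × 55.845 = 111.6900
O: 3 × 15.999 = 47.9970
Summing the contributions gives the formula mass.

159.69 g/mol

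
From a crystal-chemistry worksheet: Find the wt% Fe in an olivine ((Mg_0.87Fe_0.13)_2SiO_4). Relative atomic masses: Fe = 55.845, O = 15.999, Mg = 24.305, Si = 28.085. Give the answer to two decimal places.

Formula mass = 1.74*24.305 + 0.26*55.845 + 1*28.085 + 4*15.999 = 148.891 g/mol, of which 14.520 g is Fe.
So Fe makes up 14.520/148.891 = 0.0975 of the mass, i.e. 9.75%.

9.75 weight percent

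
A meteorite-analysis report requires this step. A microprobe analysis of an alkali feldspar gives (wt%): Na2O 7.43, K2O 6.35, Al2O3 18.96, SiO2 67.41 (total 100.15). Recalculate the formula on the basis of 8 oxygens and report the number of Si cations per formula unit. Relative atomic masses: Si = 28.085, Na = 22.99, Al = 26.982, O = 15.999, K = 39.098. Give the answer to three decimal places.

Na2O (M=61.979): mol = 0.11988; Na = 0.23976, O = 0.11988.
K2O (M=94.195): mol = 0.06741; K = 0.13482, O = 0.06741.
Al2O3 (M=101.961): mol = 0.18595; Al = 0.37190, O = 0.55785.
SiO2 (M=60.083): mol = 1.12195; Si = 1.12195, O = 2.24390.
ΣO = 2.98904; factor = 8/ΣO = 2.67644.
Si apfu = 1.12195 × 2.67644 = 3.003.

3.003 Si apfu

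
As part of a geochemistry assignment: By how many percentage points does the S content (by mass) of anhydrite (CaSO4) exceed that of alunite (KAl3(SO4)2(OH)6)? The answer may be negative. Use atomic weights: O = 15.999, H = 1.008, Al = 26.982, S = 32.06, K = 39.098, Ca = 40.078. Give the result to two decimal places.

8.07 percentage points

S in CaSO4: molar mass 136.134 g/mol; 1×32.06 = 32.060 g → 23.55 wt%.
S in KAl3(SO4)2(OH)6: molar mass 414.198 g/mol; 2×32.06 = 64.120 g → 15.48 wt%.
Difference = 23.55 − 15.48 = 8.07 percentage points.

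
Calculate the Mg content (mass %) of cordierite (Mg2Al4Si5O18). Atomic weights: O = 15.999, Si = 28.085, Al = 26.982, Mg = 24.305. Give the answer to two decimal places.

8.31 mass %

Molar mass of Mg2Al4Si5O18: 2·24.305 + 4·26.982 + 5·28.085 + 18·15.999 = 584.945 g/mol.
Mass of Mg per formula unit: 2 × 24.305 = 48.610 g.
Weight fraction Mg = 48.610 / 584.945 = 0.0831.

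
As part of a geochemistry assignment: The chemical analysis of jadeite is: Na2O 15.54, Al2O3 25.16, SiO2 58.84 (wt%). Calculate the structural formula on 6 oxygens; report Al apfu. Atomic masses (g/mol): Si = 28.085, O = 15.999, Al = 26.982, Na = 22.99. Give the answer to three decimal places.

Na2O: 15.54/61.979 = 0.25073 mol → 0.50146 mol Na, 0.25073 mol O.
Al2O3: 25.16/101.961 = 0.24676 mol → 0.49352 mol Al, 0.74028 mol O.
SiO2: 58.84/60.083 = 0.97931 mol → 0.97931 mol Si, 1.95862 mol O.
Total oxygen = 2.94963 mol. Normalization factor = 6/2.94963 = 2.03415.
Al per 6 O = 0.49352 × 2.03415 = 1.004.

1.004 Al apfu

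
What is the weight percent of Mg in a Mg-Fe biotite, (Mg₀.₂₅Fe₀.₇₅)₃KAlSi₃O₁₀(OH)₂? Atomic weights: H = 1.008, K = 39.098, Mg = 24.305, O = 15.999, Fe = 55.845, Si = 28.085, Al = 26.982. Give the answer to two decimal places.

3.73 weight percent

Molar mass of (Mg₀.₂₅Fe₀.₇₅)₃KAlSi₃O₁₀(OH)₂: 0.75×24.305 + 2.25×55.845 + 1×39.098 + 1×26.982 + 3×28.085 + 12×15.999 + 2×1.008 = 488.219 g/mol.
Mass of Mg per formula unit: 0.75 × 24.305 = 18.229 g.
Weight fraction Mg = 18.229 / 488.219 = 0.0373.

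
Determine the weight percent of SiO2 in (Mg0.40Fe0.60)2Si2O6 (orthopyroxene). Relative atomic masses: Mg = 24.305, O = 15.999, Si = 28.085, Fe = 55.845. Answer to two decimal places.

50.36 wt%

Formula mass = 238.622 g/mol.
2 Si → 2.0000 mol SiO2 per formula unit; M(SiO2) = 60.083, so SiO2 mass = 120.166 g.
120.166/238.622 × 100 = 50.36 wt%.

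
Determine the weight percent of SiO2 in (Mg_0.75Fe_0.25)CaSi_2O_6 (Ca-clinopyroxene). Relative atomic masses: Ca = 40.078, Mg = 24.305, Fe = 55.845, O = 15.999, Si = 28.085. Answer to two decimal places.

Formula mass = 224.432 g/mol.
2 Si → 2.0000 mol SiO2 per formula unit; M(SiO2) = 60.083, so SiO2 mass = 120.166 g.
120.166/224.432 × 100 = 53.54 wt%.

53.54 wt%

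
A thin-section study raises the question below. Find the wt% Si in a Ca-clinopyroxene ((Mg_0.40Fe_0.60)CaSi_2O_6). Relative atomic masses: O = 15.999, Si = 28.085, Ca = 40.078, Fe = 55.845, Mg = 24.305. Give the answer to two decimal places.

23.85 weight percent

Formula mass = 0.40·24.305 + 0.60·55.845 + 1·40.078 + 2·28.085 + 6·15.999 = 235.471 g/mol, of which 56.170 g is Si.
So Si makes up 56.170/235.471 = 0.2385 of the mass, i.e. 23.85%.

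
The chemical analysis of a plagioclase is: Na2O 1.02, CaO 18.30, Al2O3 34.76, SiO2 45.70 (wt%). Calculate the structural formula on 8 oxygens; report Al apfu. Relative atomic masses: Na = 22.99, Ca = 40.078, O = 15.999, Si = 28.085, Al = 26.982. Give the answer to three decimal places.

1.890 Al apfu

1.02 wt% Na2O ÷ 61.979 g/mol = 0.01646 mol, giving 0.03292 Na and 0.01646 O.
18.30 wt% CaO ÷ 56.077 g/mol = 0.32634 mol, giving 0.32634 Ca and 0.32634 O.
34.76 wt% Al2O3 ÷ 101.961 g/mol = 0.34091 mol, giving 0.68182 Al and 1.02273 O.
45.70 wt% SiO2 ÷ 60.083 g/mol = 0.76061 mol, giving 0.76061 Si and 1.52122 O.
Oxygen sums to 2.88675; scaling by 8/2.88675 = 2.77128 puts the formula on 8 O.
Al: 0.68182 × 2.77128 = 1.890 atoms per formula unit.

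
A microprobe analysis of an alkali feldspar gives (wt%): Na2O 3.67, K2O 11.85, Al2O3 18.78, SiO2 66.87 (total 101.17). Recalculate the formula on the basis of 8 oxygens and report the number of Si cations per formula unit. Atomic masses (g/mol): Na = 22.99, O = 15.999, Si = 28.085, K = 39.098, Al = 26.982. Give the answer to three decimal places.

Na2O: 3.67/61.979 = 0.05921 mol → 0.11842 mol Na, 0.05921 mol O.
K2O: 11.85/94.195 = 0.12580 mol → 0.25160 mol K, 0.12580 mol O.
Al2O3: 18.78/101.961 = 0.18419 mol → 0.36838 mol Al, 0.55257 mol O.
SiO2: 66.87/60.083 = 1.11296 mol → 1.11296 mol Si, 2.22592 mol O.
Total oxygen = 2.96350 mol. Normalization factor = 8/2.96350 = 2.69951.
Si per 8 O = 1.11296 × 2.69951 = 3.004.

3.004 Si apfu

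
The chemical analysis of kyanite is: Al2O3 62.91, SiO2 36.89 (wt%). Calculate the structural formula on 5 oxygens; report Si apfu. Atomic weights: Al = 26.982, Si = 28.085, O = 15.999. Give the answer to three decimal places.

62.91 wt% Al2O3 ÷ 101.961 g/mol = 0.61700 mol, giving 1.23400 Al and 1.85100 O.
36.89 wt% SiO2 ÷ 60.083 g/mol = 0.61398 mol, giving 0.61398 Si and 1.22796 O.
Oxygen sums to 3.07896; scaling by 5/3.07896 = 1.62392 puts the formula on 5 O.
Si: 0.61398 × 1.62392 = 0.997 atoms per formula unit.

0.997 Si apfu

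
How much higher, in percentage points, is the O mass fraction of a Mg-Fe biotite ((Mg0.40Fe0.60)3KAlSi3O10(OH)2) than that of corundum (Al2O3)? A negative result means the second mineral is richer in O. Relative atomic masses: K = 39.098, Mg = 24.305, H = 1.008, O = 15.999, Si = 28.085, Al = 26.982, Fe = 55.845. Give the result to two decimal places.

O in (Mg0.40Fe0.60)3KAlSi3O10(OH)2: molar mass 474.026 g/mol; 12×15.999 = 191.988 g → 40.50 wt%.
O in Al2O3: molar mass 101.961 g/mol; 3×15.999 = 47.997 g → 47.07 wt%.
Difference = 40.50 − 47.07 = -6.57 percentage points.

-6.57 percentage points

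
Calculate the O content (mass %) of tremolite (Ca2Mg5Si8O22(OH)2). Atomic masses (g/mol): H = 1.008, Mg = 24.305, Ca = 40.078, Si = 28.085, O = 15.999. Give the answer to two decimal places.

47.27 mass %

Molar mass of Ca2Mg5Si8O22(OH)2: 2×40.078 + 5×24.305 + 8×28.085 + 24×15.999 + 2×1.008 = 812.353 g/mol.
Mass of O per formula unit: 24 × 15.999 = 383.976 g.
Weight fraction O = 383.976 / 812.353 = 0.4727.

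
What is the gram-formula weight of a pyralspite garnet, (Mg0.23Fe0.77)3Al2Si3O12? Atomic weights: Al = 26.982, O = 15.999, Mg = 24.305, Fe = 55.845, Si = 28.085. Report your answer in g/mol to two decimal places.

The formula mass is the sum 0.69×24.305 + 2.31×55.845 + 2×26.982 + 3×28.085 + 12×15.999.

475.98 g/mol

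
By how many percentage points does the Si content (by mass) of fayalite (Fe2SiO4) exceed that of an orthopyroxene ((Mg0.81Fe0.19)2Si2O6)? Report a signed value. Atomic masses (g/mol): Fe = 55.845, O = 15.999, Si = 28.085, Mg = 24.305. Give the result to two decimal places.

Si in Fe2SiO4: molar mass 203.771 g/mol; 1×28.085 = 28.085 g → 13.78 wt%.
Si in (Mg0.81Fe0.19)2Si2O6: molar mass 212.759 g/mol; 2×28.085 = 56.170 g → 26.40 wt%.
Difference = 13.78 − 26.40 = -12.62 percentage points.

-12.62 percentage points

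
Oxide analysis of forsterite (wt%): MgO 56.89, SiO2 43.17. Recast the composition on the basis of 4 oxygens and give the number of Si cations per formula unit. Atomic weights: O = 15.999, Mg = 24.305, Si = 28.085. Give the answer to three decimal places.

1.009 Si apfu

MgO: 56.89/40.304 = 1.41152 mol → 1.41152 mol Mg, 1.41152 mol O.
SiO2: 43.17/60.083 = 0.71851 mol → 0.71851 mol Si, 1.43702 mol O.
Total oxygen = 2.84854 mol. Normalization factor = 4/2.84854 = 1.40423.
Si per 4 O = 0.71851 × 1.40423 = 1.009.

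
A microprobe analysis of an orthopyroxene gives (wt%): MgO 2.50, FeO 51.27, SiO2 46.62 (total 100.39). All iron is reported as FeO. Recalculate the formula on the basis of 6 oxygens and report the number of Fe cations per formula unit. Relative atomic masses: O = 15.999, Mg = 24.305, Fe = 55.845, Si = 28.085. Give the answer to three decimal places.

1.840 Fe apfu

2.50 wt% MgO ÷ 40.304 g/mol = 0.06203 mol, giving 0.06203 Mg and 0.06203 O.
51.27 wt% FeO ÷ 71.844 g/mol = 0.71363 mol, giving 0.71363 Fe and 0.71363 O.
46.62 wt% SiO2 ÷ 60.083 g/mol = 0.77593 mol, giving 0.77593 Si and 1.55186 O.
Oxygen sums to 2.32752; scaling by 6/2.32752 = 2.57785 puts the formula on 6 O.
Fe: 0.71363 × 2.57785 = 1.840 atoms per formula unit.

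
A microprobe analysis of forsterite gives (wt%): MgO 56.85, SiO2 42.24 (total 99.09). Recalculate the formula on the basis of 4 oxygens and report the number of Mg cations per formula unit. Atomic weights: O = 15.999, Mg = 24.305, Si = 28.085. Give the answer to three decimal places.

MgO: 56.85/40.304 = 1.41053 mol → 1.41053 mol Mg, 1.41053 mol O.
SiO2: 42.24/60.083 = 0.70303 mol → 0.70303 mol Si, 1.40606 mol O.
Total oxygen = 2.81659 mol. Normalization factor = 4/2.81659 = 1.42016.
Mg per 4 O = 1.41053 × 1.42016 = 2.003.

2.003 Mg apfu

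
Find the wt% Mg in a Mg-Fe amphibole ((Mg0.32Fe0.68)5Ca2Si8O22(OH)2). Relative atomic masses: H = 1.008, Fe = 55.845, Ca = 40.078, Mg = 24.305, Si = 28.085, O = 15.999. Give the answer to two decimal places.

4.23 wt%

M((Mg0.32Fe0.68)5Ca2Si8O22(OH)2) = 919.589 g/mol.
Mg contributes 1.60 × 24.305 = 38.888 g per mole.
38.888/919.589 = 0.0423 → 4.23%.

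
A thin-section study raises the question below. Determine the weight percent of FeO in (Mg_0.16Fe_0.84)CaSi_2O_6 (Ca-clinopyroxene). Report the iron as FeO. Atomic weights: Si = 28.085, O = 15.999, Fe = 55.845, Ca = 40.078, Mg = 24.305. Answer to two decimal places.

24.83 wt%

M((Mg_0.16Fe_0.84)CaSi_2O_6) = 243.041 g/mol; M(FeO) = 71.844 g/mol.
Moles FeO per formula unit = 0.84 Fe ÷ 1 = 0.8400.
FeO fraction = (0.8400 × 71.844) / 243.041 = 60.349/243.041 = 0.2483.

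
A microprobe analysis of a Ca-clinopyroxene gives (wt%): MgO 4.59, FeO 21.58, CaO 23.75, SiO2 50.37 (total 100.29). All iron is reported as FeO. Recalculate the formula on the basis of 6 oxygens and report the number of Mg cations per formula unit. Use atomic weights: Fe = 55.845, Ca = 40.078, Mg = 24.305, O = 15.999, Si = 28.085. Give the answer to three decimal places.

0.272 Mg apfu

4.59 wt% MgO ÷ 40.304 g/mol = 0.11388 mol, giving 0.11388 Mg and 0.11388 O.
21.58 wt% FeO ÷ 71.844 g/mol = 0.30037 mol, giving 0.30037 Fe and 0.30037 O.
23.75 wt% CaO ÷ 56.077 g/mol = 0.42352 mol, giving 0.42352 Ca and 0.42352 O.
50.37 wt% SiO2 ÷ 60.083 g/mol = 0.83834 mol, giving 0.83834 Si and 1.67668 O.
Oxygen sums to 2.51445; scaling by 6/2.51445 = 2.38621 puts the formula on 6 O.
Mg: 0.11388 × 2.38621 = 0.272 atoms per formula unit.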